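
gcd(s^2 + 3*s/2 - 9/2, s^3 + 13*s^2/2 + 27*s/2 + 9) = s + 3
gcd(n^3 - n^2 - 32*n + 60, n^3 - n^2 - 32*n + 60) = n^3 - n^2 - 32*n + 60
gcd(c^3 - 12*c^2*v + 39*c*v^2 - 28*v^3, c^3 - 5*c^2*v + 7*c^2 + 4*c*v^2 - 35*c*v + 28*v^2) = c^2 - 5*c*v + 4*v^2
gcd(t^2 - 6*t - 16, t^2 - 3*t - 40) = t - 8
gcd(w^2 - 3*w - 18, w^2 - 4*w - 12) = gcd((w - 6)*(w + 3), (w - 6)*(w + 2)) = w - 6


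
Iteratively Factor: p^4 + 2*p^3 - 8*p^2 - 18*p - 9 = (p + 1)*(p^3 + p^2 - 9*p - 9) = (p + 1)^2*(p^2 - 9) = (p + 1)^2*(p + 3)*(p - 3)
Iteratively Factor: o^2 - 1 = (o - 1)*(o + 1)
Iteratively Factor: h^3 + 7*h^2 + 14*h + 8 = (h + 2)*(h^2 + 5*h + 4) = (h + 2)*(h + 4)*(h + 1)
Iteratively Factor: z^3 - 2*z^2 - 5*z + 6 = (z - 1)*(z^2 - z - 6) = (z - 3)*(z - 1)*(z + 2)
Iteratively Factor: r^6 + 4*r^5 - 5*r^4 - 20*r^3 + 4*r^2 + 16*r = (r - 2)*(r^5 + 6*r^4 + 7*r^3 - 6*r^2 - 8*r) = (r - 2)*(r + 2)*(r^4 + 4*r^3 - r^2 - 4*r) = (r - 2)*(r - 1)*(r + 2)*(r^3 + 5*r^2 + 4*r) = r*(r - 2)*(r - 1)*(r + 2)*(r^2 + 5*r + 4) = r*(r - 2)*(r - 1)*(r + 1)*(r + 2)*(r + 4)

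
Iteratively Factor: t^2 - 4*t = (t - 4)*(t)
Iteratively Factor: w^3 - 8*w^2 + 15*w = (w)*(w^2 - 8*w + 15) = w*(w - 5)*(w - 3)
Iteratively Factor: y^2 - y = (y - 1)*(y)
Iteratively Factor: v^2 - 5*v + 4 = (v - 4)*(v - 1)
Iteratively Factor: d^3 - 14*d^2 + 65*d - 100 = (d - 4)*(d^2 - 10*d + 25) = (d - 5)*(d - 4)*(d - 5)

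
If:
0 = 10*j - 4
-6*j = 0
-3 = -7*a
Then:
No Solution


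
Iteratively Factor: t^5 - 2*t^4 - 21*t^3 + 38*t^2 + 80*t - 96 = (t - 4)*(t^4 + 2*t^3 - 13*t^2 - 14*t + 24) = (t - 4)*(t - 3)*(t^3 + 5*t^2 + 2*t - 8) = (t - 4)*(t - 3)*(t + 2)*(t^2 + 3*t - 4) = (t - 4)*(t - 3)*(t - 1)*(t + 2)*(t + 4)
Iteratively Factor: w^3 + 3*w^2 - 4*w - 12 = (w - 2)*(w^2 + 5*w + 6) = (w - 2)*(w + 2)*(w + 3)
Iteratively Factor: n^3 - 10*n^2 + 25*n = (n)*(n^2 - 10*n + 25) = n*(n - 5)*(n - 5)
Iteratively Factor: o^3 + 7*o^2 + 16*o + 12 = (o + 2)*(o^2 + 5*o + 6) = (o + 2)*(o + 3)*(o + 2)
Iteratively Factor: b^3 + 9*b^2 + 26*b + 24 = (b + 2)*(b^2 + 7*b + 12) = (b + 2)*(b + 4)*(b + 3)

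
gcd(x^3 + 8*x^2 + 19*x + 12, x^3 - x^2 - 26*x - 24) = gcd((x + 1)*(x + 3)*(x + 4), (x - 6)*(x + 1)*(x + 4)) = x^2 + 5*x + 4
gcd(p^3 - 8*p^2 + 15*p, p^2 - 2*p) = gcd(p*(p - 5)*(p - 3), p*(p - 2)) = p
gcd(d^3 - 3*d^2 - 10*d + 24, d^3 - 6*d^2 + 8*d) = d^2 - 6*d + 8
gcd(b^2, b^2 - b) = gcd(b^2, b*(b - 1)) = b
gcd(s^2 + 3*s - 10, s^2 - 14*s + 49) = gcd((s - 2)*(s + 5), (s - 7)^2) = 1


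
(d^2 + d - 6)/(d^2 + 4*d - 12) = (d + 3)/(d + 6)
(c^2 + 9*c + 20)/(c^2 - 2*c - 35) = (c + 4)/(c - 7)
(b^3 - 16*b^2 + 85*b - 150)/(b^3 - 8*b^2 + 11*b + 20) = (b^2 - 11*b + 30)/(b^2 - 3*b - 4)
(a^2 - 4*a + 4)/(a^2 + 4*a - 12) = (a - 2)/(a + 6)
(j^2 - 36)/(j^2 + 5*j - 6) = (j - 6)/(j - 1)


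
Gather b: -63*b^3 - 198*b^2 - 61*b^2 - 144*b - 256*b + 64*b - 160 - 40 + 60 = -63*b^3 - 259*b^2 - 336*b - 140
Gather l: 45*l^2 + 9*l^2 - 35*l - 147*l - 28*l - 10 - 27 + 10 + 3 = 54*l^2 - 210*l - 24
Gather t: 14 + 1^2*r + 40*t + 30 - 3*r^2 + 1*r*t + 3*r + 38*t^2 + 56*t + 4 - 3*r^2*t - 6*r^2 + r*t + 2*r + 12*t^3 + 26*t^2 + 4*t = -9*r^2 + 6*r + 12*t^3 + 64*t^2 + t*(-3*r^2 + 2*r + 100) + 48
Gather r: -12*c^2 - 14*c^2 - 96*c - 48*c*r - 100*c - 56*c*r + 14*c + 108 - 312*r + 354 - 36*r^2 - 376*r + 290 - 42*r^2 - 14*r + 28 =-26*c^2 - 182*c - 78*r^2 + r*(-104*c - 702) + 780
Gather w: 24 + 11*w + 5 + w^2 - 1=w^2 + 11*w + 28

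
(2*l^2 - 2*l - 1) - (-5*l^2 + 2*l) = 7*l^2 - 4*l - 1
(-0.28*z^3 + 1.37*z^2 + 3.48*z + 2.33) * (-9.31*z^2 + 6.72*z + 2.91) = 2.6068*z^5 - 14.6363*z^4 - 24.0072*z^3 + 5.68*z^2 + 25.7844*z + 6.7803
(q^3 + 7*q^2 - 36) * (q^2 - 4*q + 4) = q^5 + 3*q^4 - 24*q^3 - 8*q^2 + 144*q - 144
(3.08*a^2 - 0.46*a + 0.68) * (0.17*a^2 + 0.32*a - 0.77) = 0.5236*a^4 + 0.9074*a^3 - 2.4032*a^2 + 0.5718*a - 0.5236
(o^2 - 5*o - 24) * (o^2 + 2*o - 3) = o^4 - 3*o^3 - 37*o^2 - 33*o + 72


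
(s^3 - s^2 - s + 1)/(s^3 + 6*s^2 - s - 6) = (s - 1)/(s + 6)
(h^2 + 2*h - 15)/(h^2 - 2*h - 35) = (h - 3)/(h - 7)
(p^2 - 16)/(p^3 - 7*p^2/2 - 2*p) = 2*(p + 4)/(p*(2*p + 1))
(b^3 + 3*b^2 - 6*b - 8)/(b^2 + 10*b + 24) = (b^2 - b - 2)/(b + 6)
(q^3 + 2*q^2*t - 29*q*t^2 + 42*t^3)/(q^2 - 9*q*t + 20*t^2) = (q^3 + 2*q^2*t - 29*q*t^2 + 42*t^3)/(q^2 - 9*q*t + 20*t^2)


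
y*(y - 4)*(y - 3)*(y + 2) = y^4 - 5*y^3 - 2*y^2 + 24*y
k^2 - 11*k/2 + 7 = (k - 7/2)*(k - 2)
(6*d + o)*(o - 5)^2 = 6*d*o^2 - 60*d*o + 150*d + o^3 - 10*o^2 + 25*o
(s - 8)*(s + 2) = s^2 - 6*s - 16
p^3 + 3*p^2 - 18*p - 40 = (p - 4)*(p + 2)*(p + 5)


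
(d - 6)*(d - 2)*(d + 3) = d^3 - 5*d^2 - 12*d + 36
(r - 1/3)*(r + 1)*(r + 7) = r^3 + 23*r^2/3 + 13*r/3 - 7/3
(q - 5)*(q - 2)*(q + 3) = q^3 - 4*q^2 - 11*q + 30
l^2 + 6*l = l*(l + 6)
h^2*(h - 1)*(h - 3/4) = h^4 - 7*h^3/4 + 3*h^2/4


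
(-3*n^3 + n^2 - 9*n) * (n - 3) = -3*n^4 + 10*n^3 - 12*n^2 + 27*n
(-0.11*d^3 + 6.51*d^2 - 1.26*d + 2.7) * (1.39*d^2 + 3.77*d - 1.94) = -0.1529*d^5 + 8.6342*d^4 + 23.0047*d^3 - 13.6266*d^2 + 12.6234*d - 5.238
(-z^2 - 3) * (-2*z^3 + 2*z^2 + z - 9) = 2*z^5 - 2*z^4 + 5*z^3 + 3*z^2 - 3*z + 27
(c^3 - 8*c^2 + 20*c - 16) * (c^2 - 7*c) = c^5 - 15*c^4 + 76*c^3 - 156*c^2 + 112*c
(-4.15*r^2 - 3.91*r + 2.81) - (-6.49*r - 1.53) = -4.15*r^2 + 2.58*r + 4.34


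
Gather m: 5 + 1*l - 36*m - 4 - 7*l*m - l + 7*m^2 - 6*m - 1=7*m^2 + m*(-7*l - 42)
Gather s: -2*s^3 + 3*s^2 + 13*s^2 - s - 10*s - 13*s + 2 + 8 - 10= -2*s^3 + 16*s^2 - 24*s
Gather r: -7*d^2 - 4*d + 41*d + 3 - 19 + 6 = -7*d^2 + 37*d - 10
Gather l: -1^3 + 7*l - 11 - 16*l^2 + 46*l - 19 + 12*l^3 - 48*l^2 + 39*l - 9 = 12*l^3 - 64*l^2 + 92*l - 40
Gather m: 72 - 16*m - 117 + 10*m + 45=-6*m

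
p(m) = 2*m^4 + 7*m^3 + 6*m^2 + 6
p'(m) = 8*m^3 + 21*m^2 + 12*m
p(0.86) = 15.98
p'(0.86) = 30.94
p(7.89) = 11568.34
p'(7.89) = 5331.33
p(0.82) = 14.80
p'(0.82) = 28.37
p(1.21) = 31.47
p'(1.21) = 59.44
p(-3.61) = 94.54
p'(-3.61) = -146.01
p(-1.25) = 6.59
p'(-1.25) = 2.19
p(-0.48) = 6.71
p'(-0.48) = -1.81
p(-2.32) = 8.82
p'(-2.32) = -14.71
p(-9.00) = 8511.00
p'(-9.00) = -4239.00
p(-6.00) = 1302.00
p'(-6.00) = -1044.00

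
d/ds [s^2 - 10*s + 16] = 2*s - 10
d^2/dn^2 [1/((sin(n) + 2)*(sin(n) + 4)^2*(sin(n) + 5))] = (-16*sin(n)^6 - 217*sin(n)^5 - 997*sin(n)^4 - 1440*sin(n)^3 + 1552*sin(n)^2 + 5440*sin(n) + 2968)/((sin(n) + 2)^3*(sin(n) + 4)^4*(sin(n) + 5)^3)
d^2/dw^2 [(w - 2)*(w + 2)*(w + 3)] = 6*w + 6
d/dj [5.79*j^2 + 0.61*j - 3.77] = 11.58*j + 0.61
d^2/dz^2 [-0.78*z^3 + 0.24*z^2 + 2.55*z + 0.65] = 0.48 - 4.68*z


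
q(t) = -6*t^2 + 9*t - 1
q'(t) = 9 - 12*t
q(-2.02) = -43.66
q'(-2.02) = 33.24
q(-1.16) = -19.51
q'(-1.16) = 22.92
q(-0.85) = -12.98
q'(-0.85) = 19.20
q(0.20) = 0.56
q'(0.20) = 6.60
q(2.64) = -19.06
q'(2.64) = -22.68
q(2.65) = -19.28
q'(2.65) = -22.80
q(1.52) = -1.18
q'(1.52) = -9.24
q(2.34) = -12.79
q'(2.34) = -19.08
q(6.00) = -163.00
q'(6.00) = -63.00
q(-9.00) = -568.00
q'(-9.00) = 117.00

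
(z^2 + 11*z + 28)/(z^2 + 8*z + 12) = (z^2 + 11*z + 28)/(z^2 + 8*z + 12)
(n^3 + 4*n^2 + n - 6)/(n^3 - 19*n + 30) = (n^3 + 4*n^2 + n - 6)/(n^3 - 19*n + 30)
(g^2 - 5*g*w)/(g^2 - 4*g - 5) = g*(-g + 5*w)/(-g^2 + 4*g + 5)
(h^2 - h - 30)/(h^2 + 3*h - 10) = (h - 6)/(h - 2)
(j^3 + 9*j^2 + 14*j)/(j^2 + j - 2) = j*(j + 7)/(j - 1)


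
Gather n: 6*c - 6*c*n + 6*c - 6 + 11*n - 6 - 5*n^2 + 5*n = 12*c - 5*n^2 + n*(16 - 6*c) - 12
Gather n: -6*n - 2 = -6*n - 2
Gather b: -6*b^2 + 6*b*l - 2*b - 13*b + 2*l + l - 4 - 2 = -6*b^2 + b*(6*l - 15) + 3*l - 6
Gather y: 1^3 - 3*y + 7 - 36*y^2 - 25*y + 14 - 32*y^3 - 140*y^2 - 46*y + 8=-32*y^3 - 176*y^2 - 74*y + 30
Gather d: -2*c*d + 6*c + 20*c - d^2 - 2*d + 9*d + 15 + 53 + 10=26*c - d^2 + d*(7 - 2*c) + 78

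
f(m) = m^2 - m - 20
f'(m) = 2*m - 1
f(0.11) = -20.10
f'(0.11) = -0.78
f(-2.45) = -11.55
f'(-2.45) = -5.90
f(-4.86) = 8.48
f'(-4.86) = -10.72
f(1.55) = -19.15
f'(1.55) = 2.10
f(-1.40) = -16.64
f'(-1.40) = -3.80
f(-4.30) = 2.79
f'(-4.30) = -9.60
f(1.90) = -18.29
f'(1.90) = 2.80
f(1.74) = -18.71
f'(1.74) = 2.48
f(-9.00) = 70.00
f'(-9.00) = -19.00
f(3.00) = -14.00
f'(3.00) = 5.00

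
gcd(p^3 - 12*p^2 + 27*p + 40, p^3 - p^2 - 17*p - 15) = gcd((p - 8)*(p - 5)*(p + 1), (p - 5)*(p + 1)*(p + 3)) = p^2 - 4*p - 5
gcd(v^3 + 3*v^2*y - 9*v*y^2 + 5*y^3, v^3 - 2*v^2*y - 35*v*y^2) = v + 5*y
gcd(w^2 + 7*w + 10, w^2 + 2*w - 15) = w + 5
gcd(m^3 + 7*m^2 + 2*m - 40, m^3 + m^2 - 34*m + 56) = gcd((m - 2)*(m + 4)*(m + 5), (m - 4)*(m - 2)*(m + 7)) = m - 2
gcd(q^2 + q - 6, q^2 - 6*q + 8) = q - 2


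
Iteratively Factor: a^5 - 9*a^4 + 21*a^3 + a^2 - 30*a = (a - 5)*(a^4 - 4*a^3 + a^2 + 6*a) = (a - 5)*(a + 1)*(a^3 - 5*a^2 + 6*a) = (a - 5)*(a - 2)*(a + 1)*(a^2 - 3*a) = a*(a - 5)*(a - 2)*(a + 1)*(a - 3)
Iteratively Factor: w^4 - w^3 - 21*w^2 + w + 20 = (w - 1)*(w^3 - 21*w - 20) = (w - 1)*(w + 1)*(w^2 - w - 20) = (w - 5)*(w - 1)*(w + 1)*(w + 4)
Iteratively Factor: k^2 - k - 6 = (k - 3)*(k + 2)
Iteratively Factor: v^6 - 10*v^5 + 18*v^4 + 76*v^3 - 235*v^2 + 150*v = (v - 5)*(v^5 - 5*v^4 - 7*v^3 + 41*v^2 - 30*v) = (v - 5)*(v - 2)*(v^4 - 3*v^3 - 13*v^2 + 15*v) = (v - 5)^2*(v - 2)*(v^3 + 2*v^2 - 3*v) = v*(v - 5)^2*(v - 2)*(v^2 + 2*v - 3) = v*(v - 5)^2*(v - 2)*(v - 1)*(v + 3)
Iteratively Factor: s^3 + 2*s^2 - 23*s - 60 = (s + 3)*(s^2 - s - 20) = (s + 3)*(s + 4)*(s - 5)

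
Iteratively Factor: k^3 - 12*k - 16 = (k + 2)*(k^2 - 2*k - 8) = (k - 4)*(k + 2)*(k + 2)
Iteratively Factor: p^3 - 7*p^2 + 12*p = (p)*(p^2 - 7*p + 12) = p*(p - 3)*(p - 4)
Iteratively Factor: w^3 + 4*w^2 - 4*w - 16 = (w + 2)*(w^2 + 2*w - 8) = (w + 2)*(w + 4)*(w - 2)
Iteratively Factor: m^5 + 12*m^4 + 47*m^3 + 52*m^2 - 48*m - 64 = (m - 1)*(m^4 + 13*m^3 + 60*m^2 + 112*m + 64) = (m - 1)*(m + 4)*(m^3 + 9*m^2 + 24*m + 16) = (m - 1)*(m + 4)^2*(m^2 + 5*m + 4) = (m - 1)*(m + 1)*(m + 4)^2*(m + 4)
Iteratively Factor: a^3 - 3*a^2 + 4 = (a + 1)*(a^2 - 4*a + 4) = (a - 2)*(a + 1)*(a - 2)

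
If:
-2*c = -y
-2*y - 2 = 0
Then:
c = -1/2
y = -1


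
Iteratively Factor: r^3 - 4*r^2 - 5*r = (r - 5)*(r^2 + r) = r*(r - 5)*(r + 1)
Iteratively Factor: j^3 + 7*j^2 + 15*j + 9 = (j + 3)*(j^2 + 4*j + 3) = (j + 3)^2*(j + 1)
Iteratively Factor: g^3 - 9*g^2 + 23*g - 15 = (g - 5)*(g^2 - 4*g + 3) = (g - 5)*(g - 1)*(g - 3)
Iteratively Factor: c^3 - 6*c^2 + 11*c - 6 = (c - 2)*(c^2 - 4*c + 3) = (c - 2)*(c - 1)*(c - 3)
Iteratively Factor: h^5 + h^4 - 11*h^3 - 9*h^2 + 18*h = (h + 3)*(h^4 - 2*h^3 - 5*h^2 + 6*h) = (h - 3)*(h + 3)*(h^3 + h^2 - 2*h) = (h - 3)*(h - 1)*(h + 3)*(h^2 + 2*h) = h*(h - 3)*(h - 1)*(h + 3)*(h + 2)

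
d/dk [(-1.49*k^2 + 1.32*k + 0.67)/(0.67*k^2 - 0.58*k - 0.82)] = (-0.0202*k^2 + 1.5458*k - 0.6938)/(0.4489*k^4 - 0.7772*k^3 - 0.7624*k^2 + 0.9512*k + 0.6724)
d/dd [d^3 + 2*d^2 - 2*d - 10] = 3*d^2 + 4*d - 2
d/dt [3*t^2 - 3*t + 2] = 6*t - 3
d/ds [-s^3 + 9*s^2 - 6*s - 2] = -3*s^2 + 18*s - 6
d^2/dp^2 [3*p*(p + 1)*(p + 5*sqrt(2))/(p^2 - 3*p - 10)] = 12*(11*p^3 + 10*sqrt(2)*p^3 + 60*p^2 + 75*sqrt(2)*p^2 + 75*sqrt(2)*p + 150*p + 50 + 175*sqrt(2))/(p^6 - 9*p^5 - 3*p^4 + 153*p^3 + 30*p^2 - 900*p - 1000)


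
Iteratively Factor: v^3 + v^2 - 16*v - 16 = (v + 1)*(v^2 - 16) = (v + 1)*(v + 4)*(v - 4)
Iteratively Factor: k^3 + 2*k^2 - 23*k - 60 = (k - 5)*(k^2 + 7*k + 12) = (k - 5)*(k + 3)*(k + 4)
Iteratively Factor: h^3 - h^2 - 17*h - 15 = (h + 1)*(h^2 - 2*h - 15) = (h - 5)*(h + 1)*(h + 3)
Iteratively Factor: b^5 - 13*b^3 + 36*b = (b + 2)*(b^4 - 2*b^3 - 9*b^2 + 18*b) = (b - 3)*(b + 2)*(b^3 + b^2 - 6*b) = b*(b - 3)*(b + 2)*(b^2 + b - 6) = b*(b - 3)*(b - 2)*(b + 2)*(b + 3)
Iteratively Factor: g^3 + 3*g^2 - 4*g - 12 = (g + 3)*(g^2 - 4) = (g - 2)*(g + 3)*(g + 2)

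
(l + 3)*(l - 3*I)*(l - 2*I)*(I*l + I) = I*l^4 + 5*l^3 + 4*I*l^3 + 20*l^2 - 3*I*l^2 + 15*l - 24*I*l - 18*I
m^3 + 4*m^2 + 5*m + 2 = (m + 1)^2*(m + 2)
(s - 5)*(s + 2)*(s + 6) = s^3 + 3*s^2 - 28*s - 60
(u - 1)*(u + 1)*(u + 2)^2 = u^4 + 4*u^3 + 3*u^2 - 4*u - 4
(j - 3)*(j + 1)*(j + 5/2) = j^3 + j^2/2 - 8*j - 15/2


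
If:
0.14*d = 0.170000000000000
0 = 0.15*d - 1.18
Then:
No Solution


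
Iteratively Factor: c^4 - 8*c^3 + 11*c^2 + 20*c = (c - 5)*(c^3 - 3*c^2 - 4*c) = (c - 5)*(c - 4)*(c^2 + c) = c*(c - 5)*(c - 4)*(c + 1)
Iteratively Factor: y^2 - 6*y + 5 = (y - 5)*(y - 1)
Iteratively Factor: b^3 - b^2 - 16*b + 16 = (b + 4)*(b^2 - 5*b + 4) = (b - 4)*(b + 4)*(b - 1)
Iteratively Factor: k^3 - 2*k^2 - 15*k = (k)*(k^2 - 2*k - 15) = k*(k + 3)*(k - 5)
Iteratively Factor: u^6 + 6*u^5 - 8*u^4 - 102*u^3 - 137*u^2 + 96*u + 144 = (u + 3)*(u^5 + 3*u^4 - 17*u^3 - 51*u^2 + 16*u + 48) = (u + 3)*(u + 4)*(u^4 - u^3 - 13*u^2 + u + 12) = (u + 3)^2*(u + 4)*(u^3 - 4*u^2 - u + 4) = (u - 1)*(u + 3)^2*(u + 4)*(u^2 - 3*u - 4) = (u - 1)*(u + 1)*(u + 3)^2*(u + 4)*(u - 4)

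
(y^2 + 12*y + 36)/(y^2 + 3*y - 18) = (y + 6)/(y - 3)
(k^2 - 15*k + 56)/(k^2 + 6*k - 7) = (k^2 - 15*k + 56)/(k^2 + 6*k - 7)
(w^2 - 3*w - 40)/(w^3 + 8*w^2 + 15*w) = (w - 8)/(w*(w + 3))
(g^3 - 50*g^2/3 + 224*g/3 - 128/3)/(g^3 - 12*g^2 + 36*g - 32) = (3*g^2 - 26*g + 16)/(3*(g^2 - 4*g + 4))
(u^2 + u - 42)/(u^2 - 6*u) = (u + 7)/u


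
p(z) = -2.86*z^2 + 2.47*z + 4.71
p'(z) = 2.47 - 5.72*z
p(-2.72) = -23.17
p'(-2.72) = 18.03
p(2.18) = -3.50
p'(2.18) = -10.00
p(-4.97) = -78.21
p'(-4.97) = 30.90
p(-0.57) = 2.37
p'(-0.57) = 5.73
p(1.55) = 1.67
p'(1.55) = -6.40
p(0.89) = 4.64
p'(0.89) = -2.62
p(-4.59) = -66.88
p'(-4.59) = 28.72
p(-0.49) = 2.81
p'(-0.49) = 5.27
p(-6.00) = -113.07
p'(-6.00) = 36.79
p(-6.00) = -113.07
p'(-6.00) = 36.79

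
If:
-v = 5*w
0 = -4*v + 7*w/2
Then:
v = 0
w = 0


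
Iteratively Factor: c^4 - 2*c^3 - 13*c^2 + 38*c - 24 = (c - 2)*(c^3 - 13*c + 12) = (c - 2)*(c + 4)*(c^2 - 4*c + 3) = (c - 3)*(c - 2)*(c + 4)*(c - 1)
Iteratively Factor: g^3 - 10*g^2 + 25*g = (g - 5)*(g^2 - 5*g) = g*(g - 5)*(g - 5)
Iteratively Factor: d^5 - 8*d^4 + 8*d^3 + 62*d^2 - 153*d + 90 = (d - 5)*(d^4 - 3*d^3 - 7*d^2 + 27*d - 18) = (d - 5)*(d + 3)*(d^3 - 6*d^2 + 11*d - 6) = (d - 5)*(d - 3)*(d + 3)*(d^2 - 3*d + 2) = (d - 5)*(d - 3)*(d - 1)*(d + 3)*(d - 2)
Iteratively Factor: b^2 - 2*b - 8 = (b + 2)*(b - 4)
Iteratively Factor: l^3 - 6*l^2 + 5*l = (l - 1)*(l^2 - 5*l) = l*(l - 1)*(l - 5)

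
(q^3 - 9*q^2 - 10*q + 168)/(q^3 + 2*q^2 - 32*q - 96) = (q - 7)/(q + 4)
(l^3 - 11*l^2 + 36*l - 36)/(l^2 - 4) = (l^2 - 9*l + 18)/(l + 2)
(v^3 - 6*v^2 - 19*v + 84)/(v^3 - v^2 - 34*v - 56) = (v - 3)/(v + 2)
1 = 1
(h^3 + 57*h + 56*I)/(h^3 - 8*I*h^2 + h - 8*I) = (h + 7*I)/(h - I)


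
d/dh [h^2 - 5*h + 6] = 2*h - 5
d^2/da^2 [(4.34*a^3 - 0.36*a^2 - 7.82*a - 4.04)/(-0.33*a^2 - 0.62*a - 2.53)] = (-4.44089209850063e-16*a^5 - 1.77635683940025e-15*a^4 + 5.466224*a^3 - 40.009992*a^2 - 200.89344*a - 23.564296)/(0.035937*a^6 + 0.202554*a^5 + 1.207107*a^4 + 3.344156*a^3 + 9.254487*a^2 + 11.905674*a + 16.194277)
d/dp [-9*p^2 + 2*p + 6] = 2 - 18*p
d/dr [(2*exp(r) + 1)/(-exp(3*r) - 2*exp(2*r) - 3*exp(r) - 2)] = (4*exp(3*r) + 7*exp(2*r) + 4*exp(r) - 1)*exp(r)/(exp(6*r) + 4*exp(5*r) + 10*exp(4*r) + 16*exp(3*r) + 17*exp(2*r) + 12*exp(r) + 4)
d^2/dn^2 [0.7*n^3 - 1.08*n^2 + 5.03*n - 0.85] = 4.2*n - 2.16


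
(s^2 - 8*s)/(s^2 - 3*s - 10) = s*(8 - s)/(-s^2 + 3*s + 10)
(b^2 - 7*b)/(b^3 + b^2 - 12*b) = (b - 7)/(b^2 + b - 12)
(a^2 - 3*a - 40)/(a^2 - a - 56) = (a + 5)/(a + 7)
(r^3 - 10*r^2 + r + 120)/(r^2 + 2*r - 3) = (r^2 - 13*r + 40)/(r - 1)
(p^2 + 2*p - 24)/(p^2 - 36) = (p - 4)/(p - 6)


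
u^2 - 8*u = u*(u - 8)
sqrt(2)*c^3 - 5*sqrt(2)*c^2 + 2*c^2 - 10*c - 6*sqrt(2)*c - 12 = (c - 6)*(c + sqrt(2))*(sqrt(2)*c + sqrt(2))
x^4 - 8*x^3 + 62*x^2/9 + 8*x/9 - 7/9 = (x - 7)*(x - 1)*(x - 1/3)*(x + 1/3)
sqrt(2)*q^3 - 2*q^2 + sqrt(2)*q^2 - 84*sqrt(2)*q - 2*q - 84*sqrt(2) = (q - 7*sqrt(2))*(q + 6*sqrt(2))*(sqrt(2)*q + sqrt(2))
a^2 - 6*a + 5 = (a - 5)*(a - 1)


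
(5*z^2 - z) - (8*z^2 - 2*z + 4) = -3*z^2 + z - 4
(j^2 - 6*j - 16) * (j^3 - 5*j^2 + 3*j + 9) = j^5 - 11*j^4 + 17*j^3 + 71*j^2 - 102*j - 144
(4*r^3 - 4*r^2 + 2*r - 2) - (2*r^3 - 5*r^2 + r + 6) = 2*r^3 + r^2 + r - 8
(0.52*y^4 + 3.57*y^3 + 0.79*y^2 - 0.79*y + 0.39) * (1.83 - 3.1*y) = -1.612*y^5 - 10.1154*y^4 + 4.0841*y^3 + 3.8947*y^2 - 2.6547*y + 0.7137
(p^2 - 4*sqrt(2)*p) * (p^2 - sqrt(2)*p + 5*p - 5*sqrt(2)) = p^4 - 5*sqrt(2)*p^3 + 5*p^3 - 25*sqrt(2)*p^2 + 8*p^2 + 40*p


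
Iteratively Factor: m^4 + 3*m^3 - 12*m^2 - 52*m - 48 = (m - 4)*(m^3 + 7*m^2 + 16*m + 12) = (m - 4)*(m + 3)*(m^2 + 4*m + 4) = (m - 4)*(m + 2)*(m + 3)*(m + 2)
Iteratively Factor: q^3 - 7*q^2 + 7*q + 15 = (q - 5)*(q^2 - 2*q - 3) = (q - 5)*(q + 1)*(q - 3)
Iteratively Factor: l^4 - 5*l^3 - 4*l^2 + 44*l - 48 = (l + 3)*(l^3 - 8*l^2 + 20*l - 16) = (l - 2)*(l + 3)*(l^2 - 6*l + 8) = (l - 4)*(l - 2)*(l + 3)*(l - 2)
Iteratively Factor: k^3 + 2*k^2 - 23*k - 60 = (k + 4)*(k^2 - 2*k - 15) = (k - 5)*(k + 4)*(k + 3)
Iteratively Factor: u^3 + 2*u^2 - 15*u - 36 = (u + 3)*(u^2 - u - 12) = (u + 3)^2*(u - 4)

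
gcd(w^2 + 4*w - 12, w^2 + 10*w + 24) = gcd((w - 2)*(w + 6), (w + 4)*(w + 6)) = w + 6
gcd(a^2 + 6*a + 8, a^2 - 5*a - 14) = a + 2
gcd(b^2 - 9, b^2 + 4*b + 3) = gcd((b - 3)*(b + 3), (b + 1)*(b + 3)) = b + 3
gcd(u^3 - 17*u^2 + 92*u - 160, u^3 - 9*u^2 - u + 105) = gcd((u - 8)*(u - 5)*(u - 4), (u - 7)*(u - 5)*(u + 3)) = u - 5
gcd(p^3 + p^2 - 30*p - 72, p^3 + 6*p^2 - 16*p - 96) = p + 4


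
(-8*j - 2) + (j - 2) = -7*j - 4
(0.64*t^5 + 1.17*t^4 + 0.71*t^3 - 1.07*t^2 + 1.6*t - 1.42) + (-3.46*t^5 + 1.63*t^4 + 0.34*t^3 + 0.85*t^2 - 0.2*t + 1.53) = -2.82*t^5 + 2.8*t^4 + 1.05*t^3 - 0.22*t^2 + 1.4*t + 0.11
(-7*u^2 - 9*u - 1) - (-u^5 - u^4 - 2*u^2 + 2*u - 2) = u^5 + u^4 - 5*u^2 - 11*u + 1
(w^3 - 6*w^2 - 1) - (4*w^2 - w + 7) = w^3 - 10*w^2 + w - 8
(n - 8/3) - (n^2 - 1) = -n^2 + n - 5/3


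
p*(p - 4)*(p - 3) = p^3 - 7*p^2 + 12*p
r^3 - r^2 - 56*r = r*(r - 8)*(r + 7)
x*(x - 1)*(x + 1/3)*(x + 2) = x^4 + 4*x^3/3 - 5*x^2/3 - 2*x/3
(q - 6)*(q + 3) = q^2 - 3*q - 18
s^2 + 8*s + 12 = (s + 2)*(s + 6)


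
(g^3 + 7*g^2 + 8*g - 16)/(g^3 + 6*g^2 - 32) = (g - 1)/(g - 2)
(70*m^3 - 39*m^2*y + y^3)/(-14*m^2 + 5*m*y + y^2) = -5*m + y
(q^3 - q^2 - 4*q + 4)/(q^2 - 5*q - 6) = (-q^3 + q^2 + 4*q - 4)/(-q^2 + 5*q + 6)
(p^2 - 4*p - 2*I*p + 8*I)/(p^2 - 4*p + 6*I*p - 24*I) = (p - 2*I)/(p + 6*I)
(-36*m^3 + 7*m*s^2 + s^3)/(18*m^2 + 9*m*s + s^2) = -2*m + s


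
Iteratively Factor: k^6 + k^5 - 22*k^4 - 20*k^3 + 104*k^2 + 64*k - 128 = (k - 1)*(k^5 + 2*k^4 - 20*k^3 - 40*k^2 + 64*k + 128) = (k - 1)*(k + 4)*(k^4 - 2*k^3 - 12*k^2 + 8*k + 32) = (k - 4)*(k - 1)*(k + 4)*(k^3 + 2*k^2 - 4*k - 8) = (k - 4)*(k - 2)*(k - 1)*(k + 4)*(k^2 + 4*k + 4) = (k - 4)*(k - 2)*(k - 1)*(k + 2)*(k + 4)*(k + 2)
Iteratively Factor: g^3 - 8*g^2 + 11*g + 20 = (g - 5)*(g^2 - 3*g - 4) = (g - 5)*(g + 1)*(g - 4)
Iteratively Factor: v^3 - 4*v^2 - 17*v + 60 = (v + 4)*(v^2 - 8*v + 15) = (v - 3)*(v + 4)*(v - 5)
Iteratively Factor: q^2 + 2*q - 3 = (q + 3)*(q - 1)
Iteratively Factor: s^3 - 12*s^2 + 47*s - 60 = (s - 5)*(s^2 - 7*s + 12) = (s - 5)*(s - 4)*(s - 3)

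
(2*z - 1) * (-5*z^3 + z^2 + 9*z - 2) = -10*z^4 + 7*z^3 + 17*z^2 - 13*z + 2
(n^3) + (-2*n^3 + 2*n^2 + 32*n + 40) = -n^3 + 2*n^2 + 32*n + 40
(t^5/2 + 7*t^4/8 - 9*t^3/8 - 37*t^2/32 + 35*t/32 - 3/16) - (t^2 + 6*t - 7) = t^5/2 + 7*t^4/8 - 9*t^3/8 - 69*t^2/32 - 157*t/32 + 109/16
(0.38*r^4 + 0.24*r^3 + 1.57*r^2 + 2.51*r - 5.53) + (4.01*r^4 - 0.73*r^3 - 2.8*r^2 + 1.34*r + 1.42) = 4.39*r^4 - 0.49*r^3 - 1.23*r^2 + 3.85*r - 4.11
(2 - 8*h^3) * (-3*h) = 24*h^4 - 6*h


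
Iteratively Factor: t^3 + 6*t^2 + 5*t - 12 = (t + 4)*(t^2 + 2*t - 3) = (t - 1)*(t + 4)*(t + 3)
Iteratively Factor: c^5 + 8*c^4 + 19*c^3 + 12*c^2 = (c + 3)*(c^4 + 5*c^3 + 4*c^2) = c*(c + 3)*(c^3 + 5*c^2 + 4*c) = c*(c + 1)*(c + 3)*(c^2 + 4*c) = c^2*(c + 1)*(c + 3)*(c + 4)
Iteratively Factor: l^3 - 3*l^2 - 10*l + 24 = (l + 3)*(l^2 - 6*l + 8) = (l - 2)*(l + 3)*(l - 4)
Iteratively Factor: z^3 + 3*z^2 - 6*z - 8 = (z + 4)*(z^2 - z - 2) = (z - 2)*(z + 4)*(z + 1)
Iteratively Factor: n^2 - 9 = (n + 3)*(n - 3)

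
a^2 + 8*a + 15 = (a + 3)*(a + 5)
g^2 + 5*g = g*(g + 5)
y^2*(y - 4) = y^3 - 4*y^2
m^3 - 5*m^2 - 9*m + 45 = (m - 5)*(m - 3)*(m + 3)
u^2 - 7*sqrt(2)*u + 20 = (u - 5*sqrt(2))*(u - 2*sqrt(2))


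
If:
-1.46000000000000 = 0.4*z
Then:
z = -3.65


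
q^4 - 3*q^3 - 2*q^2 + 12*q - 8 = (q - 2)^2*(q - 1)*(q + 2)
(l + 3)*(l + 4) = l^2 + 7*l + 12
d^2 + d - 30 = (d - 5)*(d + 6)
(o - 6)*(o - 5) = o^2 - 11*o + 30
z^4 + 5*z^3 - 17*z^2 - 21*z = z*(z - 3)*(z + 1)*(z + 7)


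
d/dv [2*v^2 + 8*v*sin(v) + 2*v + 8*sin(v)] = 8*v*cos(v) + 4*v + 8*sqrt(2)*sin(v + pi/4) + 2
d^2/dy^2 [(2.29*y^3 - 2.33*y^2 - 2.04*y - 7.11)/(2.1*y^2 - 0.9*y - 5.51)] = (-2.8421709430404e-14*y^5 + 1.4210854715202e-14*y^4 + 29.90478*y^3 - 281.75652*y^2 + 356.146134*y - 297.303166)/(9.261*y^6 - 11.907*y^5 - 67.7943*y^4 + 61.7544*y^3 + 177.87933*y^2 - 81.97227*y - 167.284151)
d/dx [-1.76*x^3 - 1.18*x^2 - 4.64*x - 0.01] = -5.28*x^2 - 2.36*x - 4.64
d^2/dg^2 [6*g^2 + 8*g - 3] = 12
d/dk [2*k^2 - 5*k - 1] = 4*k - 5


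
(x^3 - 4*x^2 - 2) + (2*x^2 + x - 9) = x^3 - 2*x^2 + x - 11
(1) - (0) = 1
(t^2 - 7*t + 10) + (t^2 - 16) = 2*t^2 - 7*t - 6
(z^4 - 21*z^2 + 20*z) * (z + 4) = z^5 + 4*z^4 - 21*z^3 - 64*z^2 + 80*z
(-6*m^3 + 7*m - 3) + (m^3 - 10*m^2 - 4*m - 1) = -5*m^3 - 10*m^2 + 3*m - 4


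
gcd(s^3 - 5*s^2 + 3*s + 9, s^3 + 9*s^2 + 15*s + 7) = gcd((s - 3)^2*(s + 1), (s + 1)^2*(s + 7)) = s + 1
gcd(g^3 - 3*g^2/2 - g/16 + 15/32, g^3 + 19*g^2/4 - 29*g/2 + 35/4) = g - 5/4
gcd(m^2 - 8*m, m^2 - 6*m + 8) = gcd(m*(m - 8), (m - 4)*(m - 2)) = 1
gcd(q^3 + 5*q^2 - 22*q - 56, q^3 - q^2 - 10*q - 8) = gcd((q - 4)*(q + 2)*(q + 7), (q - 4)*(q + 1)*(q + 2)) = q^2 - 2*q - 8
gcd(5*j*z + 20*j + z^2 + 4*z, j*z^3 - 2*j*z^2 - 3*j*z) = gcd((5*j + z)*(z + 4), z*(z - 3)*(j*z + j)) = 1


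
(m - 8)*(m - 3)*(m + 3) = m^3 - 8*m^2 - 9*m + 72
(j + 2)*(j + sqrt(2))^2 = j^3 + 2*j^2 + 2*sqrt(2)*j^2 + 2*j + 4*sqrt(2)*j + 4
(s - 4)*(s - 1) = s^2 - 5*s + 4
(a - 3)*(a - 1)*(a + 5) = a^3 + a^2 - 17*a + 15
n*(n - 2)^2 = n^3 - 4*n^2 + 4*n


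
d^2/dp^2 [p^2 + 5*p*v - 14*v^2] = 2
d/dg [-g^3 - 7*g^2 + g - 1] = -3*g^2 - 14*g + 1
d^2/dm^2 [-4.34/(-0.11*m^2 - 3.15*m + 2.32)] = (-0.105028*m^2 - 3.00762*m + 4.34*(0.22*m + 3.15)*(0.44*m + 6.3) + 2.215136)/(0.11*m^2 + 3.15*m - 2.32)^3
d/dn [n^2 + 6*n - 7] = 2*n + 6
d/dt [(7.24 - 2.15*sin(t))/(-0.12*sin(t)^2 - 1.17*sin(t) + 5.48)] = (-0.258*sin(t)^2 + 1.7376*sin(t) - 3.3112)*cos(t)/(0.0144*sin(t)^4 + 0.2808*sin(t)^3 + 0.0536999999999996*sin(t)^2 - 12.8232*sin(t) + 30.0304)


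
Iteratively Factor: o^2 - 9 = (o - 3)*(o + 3)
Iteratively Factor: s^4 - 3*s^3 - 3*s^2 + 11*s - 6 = (s + 2)*(s^3 - 5*s^2 + 7*s - 3) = (s - 1)*(s + 2)*(s^2 - 4*s + 3) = (s - 3)*(s - 1)*(s + 2)*(s - 1)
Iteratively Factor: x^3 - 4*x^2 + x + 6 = (x + 1)*(x^2 - 5*x + 6) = (x - 2)*(x + 1)*(x - 3)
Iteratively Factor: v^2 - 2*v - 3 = (v - 3)*(v + 1)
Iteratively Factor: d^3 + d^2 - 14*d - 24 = (d + 3)*(d^2 - 2*d - 8) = (d - 4)*(d + 3)*(d + 2)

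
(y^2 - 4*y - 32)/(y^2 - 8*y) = (y + 4)/y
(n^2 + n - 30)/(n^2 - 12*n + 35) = (n + 6)/(n - 7)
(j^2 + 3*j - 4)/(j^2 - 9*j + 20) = (j^2 + 3*j - 4)/(j^2 - 9*j + 20)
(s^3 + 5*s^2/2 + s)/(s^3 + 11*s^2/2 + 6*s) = (2*s^2 + 5*s + 2)/(2*s^2 + 11*s + 12)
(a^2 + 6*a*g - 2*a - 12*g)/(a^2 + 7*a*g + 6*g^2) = (a - 2)/(a + g)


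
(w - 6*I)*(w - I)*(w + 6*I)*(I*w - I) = I*w^4 + w^3 - I*w^3 - w^2 + 36*I*w^2 + 36*w - 36*I*w - 36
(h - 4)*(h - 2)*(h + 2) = h^3 - 4*h^2 - 4*h + 16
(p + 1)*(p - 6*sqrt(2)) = p^2 - 6*sqrt(2)*p + p - 6*sqrt(2)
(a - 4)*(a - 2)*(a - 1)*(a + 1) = a^4 - 6*a^3 + 7*a^2 + 6*a - 8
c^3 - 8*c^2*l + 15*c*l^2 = c*(c - 5*l)*(c - 3*l)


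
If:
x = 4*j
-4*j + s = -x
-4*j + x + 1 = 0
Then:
No Solution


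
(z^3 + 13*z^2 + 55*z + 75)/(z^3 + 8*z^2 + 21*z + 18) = (z^2 + 10*z + 25)/(z^2 + 5*z + 6)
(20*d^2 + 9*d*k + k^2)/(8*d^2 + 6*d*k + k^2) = (5*d + k)/(2*d + k)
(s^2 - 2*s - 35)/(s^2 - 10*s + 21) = (s + 5)/(s - 3)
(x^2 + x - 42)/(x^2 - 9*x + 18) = (x + 7)/(x - 3)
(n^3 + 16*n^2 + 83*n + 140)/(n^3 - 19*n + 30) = (n^2 + 11*n + 28)/(n^2 - 5*n + 6)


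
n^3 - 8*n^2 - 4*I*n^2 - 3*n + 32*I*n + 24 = (n - 8)*(n - 3*I)*(n - I)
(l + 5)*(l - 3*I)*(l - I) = l^3 + 5*l^2 - 4*I*l^2 - 3*l - 20*I*l - 15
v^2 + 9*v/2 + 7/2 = (v + 1)*(v + 7/2)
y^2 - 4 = (y - 2)*(y + 2)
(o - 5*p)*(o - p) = o^2 - 6*o*p + 5*p^2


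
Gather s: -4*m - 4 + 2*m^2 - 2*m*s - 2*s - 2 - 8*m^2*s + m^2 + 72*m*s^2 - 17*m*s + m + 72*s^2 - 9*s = 3*m^2 - 3*m + s^2*(72*m + 72) + s*(-8*m^2 - 19*m - 11) - 6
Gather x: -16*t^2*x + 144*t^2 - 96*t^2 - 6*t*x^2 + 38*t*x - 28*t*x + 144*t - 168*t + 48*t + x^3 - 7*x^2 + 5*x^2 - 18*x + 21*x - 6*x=48*t^2 + 24*t + x^3 + x^2*(-6*t - 2) + x*(-16*t^2 + 10*t - 3)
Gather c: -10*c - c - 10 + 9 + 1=-11*c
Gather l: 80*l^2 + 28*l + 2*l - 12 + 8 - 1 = 80*l^2 + 30*l - 5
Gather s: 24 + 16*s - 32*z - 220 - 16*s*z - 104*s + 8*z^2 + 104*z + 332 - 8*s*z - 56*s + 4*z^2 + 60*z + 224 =s*(-24*z - 144) + 12*z^2 + 132*z + 360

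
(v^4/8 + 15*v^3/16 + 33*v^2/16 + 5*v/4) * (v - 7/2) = v^5/8 + v^4/2 - 39*v^3/32 - 191*v^2/32 - 35*v/8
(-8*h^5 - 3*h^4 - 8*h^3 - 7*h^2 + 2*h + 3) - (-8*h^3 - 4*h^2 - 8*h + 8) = -8*h^5 - 3*h^4 - 3*h^2 + 10*h - 5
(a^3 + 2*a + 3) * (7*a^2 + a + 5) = 7*a^5 + a^4 + 19*a^3 + 23*a^2 + 13*a + 15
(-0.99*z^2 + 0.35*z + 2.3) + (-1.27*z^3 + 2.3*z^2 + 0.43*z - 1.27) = -1.27*z^3 + 1.31*z^2 + 0.78*z + 1.03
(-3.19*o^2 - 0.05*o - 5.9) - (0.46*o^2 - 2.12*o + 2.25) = -3.65*o^2 + 2.07*o - 8.15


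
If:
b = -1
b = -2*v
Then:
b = -1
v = 1/2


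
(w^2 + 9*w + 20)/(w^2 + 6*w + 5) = (w + 4)/(w + 1)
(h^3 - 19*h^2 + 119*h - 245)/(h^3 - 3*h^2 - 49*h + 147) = (h^2 - 12*h + 35)/(h^2 + 4*h - 21)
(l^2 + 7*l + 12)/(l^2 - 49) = (l^2 + 7*l + 12)/(l^2 - 49)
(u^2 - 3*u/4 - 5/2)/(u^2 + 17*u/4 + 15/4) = (u - 2)/(u + 3)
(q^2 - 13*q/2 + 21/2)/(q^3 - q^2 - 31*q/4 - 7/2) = 2*(q - 3)/(2*q^2 + 5*q + 2)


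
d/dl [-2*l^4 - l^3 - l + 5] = -8*l^3 - 3*l^2 - 1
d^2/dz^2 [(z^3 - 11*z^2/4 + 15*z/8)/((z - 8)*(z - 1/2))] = 4*(187*z^3 - 276*z^2 + 102*z + 79)/(8*z^6 - 204*z^5 + 1830*z^4 - 6545*z^3 + 7320*z^2 - 3264*z + 512)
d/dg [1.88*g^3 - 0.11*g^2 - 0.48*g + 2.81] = 5.64*g^2 - 0.22*g - 0.48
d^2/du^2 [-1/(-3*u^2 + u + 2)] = 2*(9*u^2 - 3*u - (6*u - 1)^2 - 6)/(-3*u^2 + u + 2)^3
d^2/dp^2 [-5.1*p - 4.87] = 0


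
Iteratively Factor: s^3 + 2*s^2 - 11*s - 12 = (s - 3)*(s^2 + 5*s + 4) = (s - 3)*(s + 4)*(s + 1)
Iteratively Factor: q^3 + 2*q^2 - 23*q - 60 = (q + 3)*(q^2 - q - 20) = (q - 5)*(q + 3)*(q + 4)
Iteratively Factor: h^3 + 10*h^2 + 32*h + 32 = (h + 4)*(h^2 + 6*h + 8) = (h + 4)^2*(h + 2)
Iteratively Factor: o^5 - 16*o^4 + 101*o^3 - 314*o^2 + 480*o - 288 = (o - 4)*(o^4 - 12*o^3 + 53*o^2 - 102*o + 72) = (o - 4)*(o - 3)*(o^3 - 9*o^2 + 26*o - 24) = (o - 4)*(o - 3)^2*(o^2 - 6*o + 8) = (o - 4)*(o - 3)^2*(o - 2)*(o - 4)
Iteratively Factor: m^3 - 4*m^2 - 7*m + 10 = (m - 1)*(m^2 - 3*m - 10) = (m - 5)*(m - 1)*(m + 2)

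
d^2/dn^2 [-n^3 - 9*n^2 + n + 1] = -6*n - 18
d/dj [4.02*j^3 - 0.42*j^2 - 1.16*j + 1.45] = 12.06*j^2 - 0.84*j - 1.16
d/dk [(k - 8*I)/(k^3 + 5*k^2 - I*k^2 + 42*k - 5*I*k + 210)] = (-2*k^3 + k^2*(-5 + 25*I) + k*(16 + 80*I) + 250 + 336*I)/(k^6 + k^5*(10 - 2*I) + k^4*(108 - 20*I) + k^3*(830 - 134*I) + k^2*(3839 - 840*I) + k*(17640 - 2100*I) + 44100)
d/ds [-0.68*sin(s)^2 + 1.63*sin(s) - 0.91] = (1.63 - 1.36*sin(s))*cos(s)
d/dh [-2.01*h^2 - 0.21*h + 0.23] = -4.02*h - 0.21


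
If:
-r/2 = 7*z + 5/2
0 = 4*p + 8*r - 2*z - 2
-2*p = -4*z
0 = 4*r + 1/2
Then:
No Solution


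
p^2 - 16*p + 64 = (p - 8)^2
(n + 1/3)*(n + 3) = n^2 + 10*n/3 + 1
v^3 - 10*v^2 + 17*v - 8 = (v - 8)*(v - 1)^2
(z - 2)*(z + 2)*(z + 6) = z^3 + 6*z^2 - 4*z - 24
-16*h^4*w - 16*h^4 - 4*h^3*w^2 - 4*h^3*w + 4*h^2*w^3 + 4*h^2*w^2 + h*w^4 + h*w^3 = (-2*h + w)*(2*h + w)*(4*h + w)*(h*w + h)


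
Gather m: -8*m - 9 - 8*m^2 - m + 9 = -8*m^2 - 9*m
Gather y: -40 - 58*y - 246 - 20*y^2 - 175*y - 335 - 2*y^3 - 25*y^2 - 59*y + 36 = -2*y^3 - 45*y^2 - 292*y - 585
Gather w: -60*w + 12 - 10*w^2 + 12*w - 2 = -10*w^2 - 48*w + 10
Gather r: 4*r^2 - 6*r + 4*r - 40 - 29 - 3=4*r^2 - 2*r - 72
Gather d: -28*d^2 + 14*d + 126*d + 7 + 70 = -28*d^2 + 140*d + 77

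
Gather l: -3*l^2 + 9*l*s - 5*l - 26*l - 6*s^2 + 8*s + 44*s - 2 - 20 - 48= -3*l^2 + l*(9*s - 31) - 6*s^2 + 52*s - 70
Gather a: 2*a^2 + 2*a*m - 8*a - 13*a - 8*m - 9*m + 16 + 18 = 2*a^2 + a*(2*m - 21) - 17*m + 34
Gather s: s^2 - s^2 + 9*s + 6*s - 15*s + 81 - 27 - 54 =0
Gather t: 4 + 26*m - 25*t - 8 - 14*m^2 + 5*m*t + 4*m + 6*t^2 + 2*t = -14*m^2 + 30*m + 6*t^2 + t*(5*m - 23) - 4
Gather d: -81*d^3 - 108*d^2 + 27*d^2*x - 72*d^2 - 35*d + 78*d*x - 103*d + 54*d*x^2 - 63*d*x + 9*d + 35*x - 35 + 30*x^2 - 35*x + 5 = -81*d^3 + d^2*(27*x - 180) + d*(54*x^2 + 15*x - 129) + 30*x^2 - 30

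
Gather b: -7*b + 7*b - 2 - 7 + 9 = 0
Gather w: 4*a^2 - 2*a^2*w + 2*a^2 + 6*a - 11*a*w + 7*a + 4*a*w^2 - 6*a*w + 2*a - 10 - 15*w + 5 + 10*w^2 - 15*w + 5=6*a^2 + 15*a + w^2*(4*a + 10) + w*(-2*a^2 - 17*a - 30)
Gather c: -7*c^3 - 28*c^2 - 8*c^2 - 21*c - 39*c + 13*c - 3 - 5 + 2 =-7*c^3 - 36*c^2 - 47*c - 6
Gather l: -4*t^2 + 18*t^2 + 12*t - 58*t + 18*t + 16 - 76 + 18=14*t^2 - 28*t - 42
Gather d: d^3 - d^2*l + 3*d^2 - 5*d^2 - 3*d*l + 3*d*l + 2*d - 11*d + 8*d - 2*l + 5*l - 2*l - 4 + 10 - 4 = d^3 + d^2*(-l - 2) - d + l + 2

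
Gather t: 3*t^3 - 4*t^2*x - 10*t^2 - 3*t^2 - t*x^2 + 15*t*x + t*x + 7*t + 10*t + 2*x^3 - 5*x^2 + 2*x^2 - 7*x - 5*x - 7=3*t^3 + t^2*(-4*x - 13) + t*(-x^2 + 16*x + 17) + 2*x^3 - 3*x^2 - 12*x - 7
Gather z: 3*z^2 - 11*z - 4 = 3*z^2 - 11*z - 4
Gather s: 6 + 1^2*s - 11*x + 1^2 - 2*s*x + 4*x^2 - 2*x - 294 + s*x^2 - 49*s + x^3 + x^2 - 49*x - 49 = s*(x^2 - 2*x - 48) + x^3 + 5*x^2 - 62*x - 336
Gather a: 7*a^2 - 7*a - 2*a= 7*a^2 - 9*a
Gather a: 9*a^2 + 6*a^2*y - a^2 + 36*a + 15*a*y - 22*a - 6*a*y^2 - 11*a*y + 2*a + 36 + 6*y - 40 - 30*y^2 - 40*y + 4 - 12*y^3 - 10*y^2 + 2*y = a^2*(6*y + 8) + a*(-6*y^2 + 4*y + 16) - 12*y^3 - 40*y^2 - 32*y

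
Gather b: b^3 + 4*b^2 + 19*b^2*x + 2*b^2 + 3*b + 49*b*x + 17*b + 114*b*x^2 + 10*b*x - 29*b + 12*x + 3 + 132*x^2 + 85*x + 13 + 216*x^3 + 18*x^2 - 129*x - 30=b^3 + b^2*(19*x + 6) + b*(114*x^2 + 59*x - 9) + 216*x^3 + 150*x^2 - 32*x - 14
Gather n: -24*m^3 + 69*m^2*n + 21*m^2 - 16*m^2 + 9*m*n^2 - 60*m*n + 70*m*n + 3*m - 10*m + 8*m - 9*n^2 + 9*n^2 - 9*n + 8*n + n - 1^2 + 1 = -24*m^3 + 5*m^2 + 9*m*n^2 + m + n*(69*m^2 + 10*m)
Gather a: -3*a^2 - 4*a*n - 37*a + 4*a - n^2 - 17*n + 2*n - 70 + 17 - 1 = -3*a^2 + a*(-4*n - 33) - n^2 - 15*n - 54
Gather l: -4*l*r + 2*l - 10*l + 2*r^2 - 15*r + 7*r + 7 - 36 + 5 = l*(-4*r - 8) + 2*r^2 - 8*r - 24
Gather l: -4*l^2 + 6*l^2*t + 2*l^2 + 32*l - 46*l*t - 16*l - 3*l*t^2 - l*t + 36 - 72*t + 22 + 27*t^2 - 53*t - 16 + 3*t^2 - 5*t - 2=l^2*(6*t - 2) + l*(-3*t^2 - 47*t + 16) + 30*t^2 - 130*t + 40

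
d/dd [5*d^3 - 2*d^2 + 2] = d*(15*d - 4)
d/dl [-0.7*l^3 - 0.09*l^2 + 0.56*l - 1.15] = -2.1*l^2 - 0.18*l + 0.56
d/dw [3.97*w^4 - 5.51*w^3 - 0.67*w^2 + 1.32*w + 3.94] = 15.88*w^3 - 16.53*w^2 - 1.34*w + 1.32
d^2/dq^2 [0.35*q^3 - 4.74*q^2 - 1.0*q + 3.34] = 2.1*q - 9.48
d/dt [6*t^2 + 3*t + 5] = 12*t + 3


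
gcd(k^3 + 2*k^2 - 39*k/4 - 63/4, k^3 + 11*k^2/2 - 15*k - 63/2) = k^2 - 3*k/2 - 9/2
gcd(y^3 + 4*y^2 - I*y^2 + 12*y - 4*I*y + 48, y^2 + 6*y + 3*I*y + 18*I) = y + 3*I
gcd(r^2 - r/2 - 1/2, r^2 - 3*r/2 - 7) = 1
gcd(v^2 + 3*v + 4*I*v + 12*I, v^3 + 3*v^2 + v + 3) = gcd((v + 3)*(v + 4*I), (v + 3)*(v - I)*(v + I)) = v + 3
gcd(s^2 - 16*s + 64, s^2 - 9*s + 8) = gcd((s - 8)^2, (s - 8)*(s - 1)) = s - 8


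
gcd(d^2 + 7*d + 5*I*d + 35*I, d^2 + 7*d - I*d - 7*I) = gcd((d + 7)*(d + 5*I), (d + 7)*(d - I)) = d + 7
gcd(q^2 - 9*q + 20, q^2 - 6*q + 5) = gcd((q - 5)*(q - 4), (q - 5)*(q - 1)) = q - 5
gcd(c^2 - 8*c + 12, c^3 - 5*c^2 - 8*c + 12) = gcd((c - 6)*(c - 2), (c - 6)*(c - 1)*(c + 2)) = c - 6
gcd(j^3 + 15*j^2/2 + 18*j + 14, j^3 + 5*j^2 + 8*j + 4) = j^2 + 4*j + 4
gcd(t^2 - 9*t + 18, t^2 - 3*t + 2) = 1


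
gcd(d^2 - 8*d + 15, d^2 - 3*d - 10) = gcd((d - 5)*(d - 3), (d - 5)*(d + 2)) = d - 5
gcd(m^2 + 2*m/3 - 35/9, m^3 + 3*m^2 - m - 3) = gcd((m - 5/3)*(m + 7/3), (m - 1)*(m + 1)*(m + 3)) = 1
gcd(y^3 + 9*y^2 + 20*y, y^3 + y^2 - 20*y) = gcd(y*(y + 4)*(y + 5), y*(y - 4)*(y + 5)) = y^2 + 5*y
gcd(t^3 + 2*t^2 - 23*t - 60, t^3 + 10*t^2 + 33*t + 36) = t^2 + 7*t + 12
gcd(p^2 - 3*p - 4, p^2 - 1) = p + 1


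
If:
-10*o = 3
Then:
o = -3/10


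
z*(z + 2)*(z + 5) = z^3 + 7*z^2 + 10*z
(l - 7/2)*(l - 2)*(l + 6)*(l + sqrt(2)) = l^4 + l^3/2 + sqrt(2)*l^3 - 26*l^2 + sqrt(2)*l^2/2 - 26*sqrt(2)*l + 42*l + 42*sqrt(2)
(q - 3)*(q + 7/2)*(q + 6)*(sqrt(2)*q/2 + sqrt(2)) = sqrt(2)*q^4/2 + 17*sqrt(2)*q^3/4 + 11*sqrt(2)*q^2/4 - 39*sqrt(2)*q - 63*sqrt(2)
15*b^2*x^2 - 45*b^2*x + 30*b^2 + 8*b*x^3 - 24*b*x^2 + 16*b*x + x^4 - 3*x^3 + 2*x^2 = (3*b + x)*(5*b + x)*(x - 2)*(x - 1)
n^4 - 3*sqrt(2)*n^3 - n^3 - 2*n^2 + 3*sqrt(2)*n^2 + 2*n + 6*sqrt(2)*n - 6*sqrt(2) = (n - 1)*(n - 3*sqrt(2))*(n - sqrt(2))*(n + sqrt(2))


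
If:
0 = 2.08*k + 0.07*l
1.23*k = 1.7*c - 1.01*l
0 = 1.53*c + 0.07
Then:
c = -0.05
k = 0.00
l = -0.08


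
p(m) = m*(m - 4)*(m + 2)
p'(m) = m*(m - 4) + m*(m + 2) + (m - 4)*(m + 2) = 3*m^2 - 4*m - 8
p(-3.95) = -61.23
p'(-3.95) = 54.61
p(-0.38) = 2.70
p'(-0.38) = -6.05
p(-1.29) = 4.85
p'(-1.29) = 2.15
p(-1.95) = 0.58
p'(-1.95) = 11.21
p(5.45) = 58.87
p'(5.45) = 59.31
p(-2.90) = -18.01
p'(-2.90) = 28.83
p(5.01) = 35.47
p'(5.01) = 47.26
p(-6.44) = -298.52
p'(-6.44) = 142.18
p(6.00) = 96.00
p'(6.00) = 76.00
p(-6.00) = -240.00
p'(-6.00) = 124.00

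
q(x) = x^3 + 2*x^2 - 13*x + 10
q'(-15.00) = 602.00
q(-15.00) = -2720.00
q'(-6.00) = 71.00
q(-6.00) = -56.00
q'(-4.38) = 27.03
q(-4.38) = 21.28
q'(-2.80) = -0.68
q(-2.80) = 40.13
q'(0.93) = -6.69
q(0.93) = 0.44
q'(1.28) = -2.96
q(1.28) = -1.27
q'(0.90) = -6.97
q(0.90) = 0.65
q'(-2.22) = -7.09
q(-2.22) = 37.78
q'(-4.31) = 25.49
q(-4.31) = 23.12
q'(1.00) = -6.00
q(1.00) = 0.00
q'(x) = 3*x^2 + 4*x - 13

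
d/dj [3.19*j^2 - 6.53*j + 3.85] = 6.38*j - 6.53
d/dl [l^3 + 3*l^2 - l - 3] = 3*l^2 + 6*l - 1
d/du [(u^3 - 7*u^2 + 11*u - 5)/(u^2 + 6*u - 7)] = (u^2 + 14*u - 47)/(u^2 + 14*u + 49)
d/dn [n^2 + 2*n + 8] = 2*n + 2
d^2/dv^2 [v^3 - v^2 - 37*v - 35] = 6*v - 2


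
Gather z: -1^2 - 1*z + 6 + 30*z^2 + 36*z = 30*z^2 + 35*z + 5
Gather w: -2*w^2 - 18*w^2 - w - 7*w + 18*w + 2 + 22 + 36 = -20*w^2 + 10*w + 60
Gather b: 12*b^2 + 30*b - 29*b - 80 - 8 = 12*b^2 + b - 88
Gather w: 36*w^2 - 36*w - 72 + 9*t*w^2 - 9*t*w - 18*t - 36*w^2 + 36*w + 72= 9*t*w^2 - 9*t*w - 18*t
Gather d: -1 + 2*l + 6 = 2*l + 5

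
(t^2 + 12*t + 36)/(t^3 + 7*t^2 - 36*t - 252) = (t + 6)/(t^2 + t - 42)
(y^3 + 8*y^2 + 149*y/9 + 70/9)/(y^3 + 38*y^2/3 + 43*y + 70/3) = (y + 7/3)/(y + 7)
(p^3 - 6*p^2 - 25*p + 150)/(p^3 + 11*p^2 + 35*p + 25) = (p^2 - 11*p + 30)/(p^2 + 6*p + 5)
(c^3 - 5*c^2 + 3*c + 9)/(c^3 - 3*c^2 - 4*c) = (c^2 - 6*c + 9)/(c*(c - 4))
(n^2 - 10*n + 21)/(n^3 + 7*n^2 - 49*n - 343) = (n - 3)/(n^2 + 14*n + 49)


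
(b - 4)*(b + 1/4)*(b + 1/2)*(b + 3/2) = b^4 - 7*b^3/4 - 31*b^2/4 - 77*b/16 - 3/4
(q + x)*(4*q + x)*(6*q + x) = 24*q^3 + 34*q^2*x + 11*q*x^2 + x^3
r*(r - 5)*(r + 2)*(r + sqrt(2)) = r^4 - 3*r^3 + sqrt(2)*r^3 - 10*r^2 - 3*sqrt(2)*r^2 - 10*sqrt(2)*r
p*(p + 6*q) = p^2 + 6*p*q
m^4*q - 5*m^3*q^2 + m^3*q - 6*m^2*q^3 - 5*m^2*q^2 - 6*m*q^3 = m*(m - 6*q)*(m + q)*(m*q + q)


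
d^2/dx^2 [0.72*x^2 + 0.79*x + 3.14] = 1.44000000000000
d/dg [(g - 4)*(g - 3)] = 2*g - 7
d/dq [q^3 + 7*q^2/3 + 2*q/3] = 3*q^2 + 14*q/3 + 2/3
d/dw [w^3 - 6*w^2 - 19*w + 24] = 3*w^2 - 12*w - 19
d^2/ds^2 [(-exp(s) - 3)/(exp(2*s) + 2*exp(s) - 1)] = (-exp(4*s) - 10*exp(3*s) - 24*exp(2*s) - 26*exp(s) - 7)*exp(s)/(exp(6*s) + 6*exp(5*s) + 9*exp(4*s) - 4*exp(3*s) - 9*exp(2*s) + 6*exp(s) - 1)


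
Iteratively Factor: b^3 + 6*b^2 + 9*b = (b + 3)*(b^2 + 3*b) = (b + 3)^2*(b)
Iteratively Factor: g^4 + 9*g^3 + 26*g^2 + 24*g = (g + 4)*(g^3 + 5*g^2 + 6*g) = (g + 2)*(g + 4)*(g^2 + 3*g) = g*(g + 2)*(g + 4)*(g + 3)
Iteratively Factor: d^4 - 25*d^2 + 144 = (d - 4)*(d^3 + 4*d^2 - 9*d - 36) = (d - 4)*(d - 3)*(d^2 + 7*d + 12) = (d - 4)*(d - 3)*(d + 4)*(d + 3)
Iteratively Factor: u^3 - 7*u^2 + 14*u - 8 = (u - 4)*(u^2 - 3*u + 2) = (u - 4)*(u - 1)*(u - 2)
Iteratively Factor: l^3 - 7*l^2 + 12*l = (l - 3)*(l^2 - 4*l) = (l - 4)*(l - 3)*(l)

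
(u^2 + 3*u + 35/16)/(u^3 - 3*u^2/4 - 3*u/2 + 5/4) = (u + 7/4)/(u^2 - 2*u + 1)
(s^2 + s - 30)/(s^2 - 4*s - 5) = (s + 6)/(s + 1)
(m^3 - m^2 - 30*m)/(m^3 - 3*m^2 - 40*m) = (m - 6)/(m - 8)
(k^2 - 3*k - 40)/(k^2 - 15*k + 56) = (k + 5)/(k - 7)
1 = 1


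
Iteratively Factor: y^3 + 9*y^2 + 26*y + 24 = (y + 2)*(y^2 + 7*y + 12) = (y + 2)*(y + 4)*(y + 3)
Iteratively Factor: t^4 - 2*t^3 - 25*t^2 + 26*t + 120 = (t - 3)*(t^3 + t^2 - 22*t - 40) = (t - 3)*(t + 2)*(t^2 - t - 20) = (t - 5)*(t - 3)*(t + 2)*(t + 4)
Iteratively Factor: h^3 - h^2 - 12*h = (h)*(h^2 - h - 12) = h*(h - 4)*(h + 3)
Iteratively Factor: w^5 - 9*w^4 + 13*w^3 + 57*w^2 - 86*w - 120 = (w - 4)*(w^4 - 5*w^3 - 7*w^2 + 29*w + 30) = (w - 5)*(w - 4)*(w^3 - 7*w - 6) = (w - 5)*(w - 4)*(w - 3)*(w^2 + 3*w + 2) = (w - 5)*(w - 4)*(w - 3)*(w + 2)*(w + 1)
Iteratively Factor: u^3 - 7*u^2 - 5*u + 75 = (u - 5)*(u^2 - 2*u - 15) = (u - 5)^2*(u + 3)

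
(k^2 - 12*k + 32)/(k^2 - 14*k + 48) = (k - 4)/(k - 6)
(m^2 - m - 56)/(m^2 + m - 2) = (m^2 - m - 56)/(m^2 + m - 2)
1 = 1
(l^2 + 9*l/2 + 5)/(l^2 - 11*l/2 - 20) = (l + 2)/(l - 8)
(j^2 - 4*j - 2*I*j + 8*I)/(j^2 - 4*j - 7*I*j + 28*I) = (j - 2*I)/(j - 7*I)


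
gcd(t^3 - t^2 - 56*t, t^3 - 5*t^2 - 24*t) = t^2 - 8*t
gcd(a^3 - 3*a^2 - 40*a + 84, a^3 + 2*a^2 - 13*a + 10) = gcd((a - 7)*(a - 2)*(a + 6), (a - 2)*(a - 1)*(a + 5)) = a - 2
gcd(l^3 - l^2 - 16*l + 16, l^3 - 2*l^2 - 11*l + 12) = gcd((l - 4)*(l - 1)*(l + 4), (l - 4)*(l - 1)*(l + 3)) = l^2 - 5*l + 4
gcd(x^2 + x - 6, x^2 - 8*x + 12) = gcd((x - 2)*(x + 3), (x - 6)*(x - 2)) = x - 2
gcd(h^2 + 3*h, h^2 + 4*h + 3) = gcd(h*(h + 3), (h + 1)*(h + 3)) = h + 3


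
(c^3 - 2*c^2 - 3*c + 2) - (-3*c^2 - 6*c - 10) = c^3 + c^2 + 3*c + 12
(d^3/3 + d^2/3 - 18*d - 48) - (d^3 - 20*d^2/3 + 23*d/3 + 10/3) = -2*d^3/3 + 7*d^2 - 77*d/3 - 154/3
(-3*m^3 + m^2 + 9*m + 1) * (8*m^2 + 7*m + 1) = -24*m^5 - 13*m^4 + 76*m^3 + 72*m^2 + 16*m + 1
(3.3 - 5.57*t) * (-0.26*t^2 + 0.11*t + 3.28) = 1.4482*t^3 - 1.4707*t^2 - 17.9066*t + 10.824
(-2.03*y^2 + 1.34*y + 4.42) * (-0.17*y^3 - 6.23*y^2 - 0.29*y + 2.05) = 0.3451*y^5 + 12.4191*y^4 - 8.5109*y^3 - 32.0867*y^2 + 1.4652*y + 9.061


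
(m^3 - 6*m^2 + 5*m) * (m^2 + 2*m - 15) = m^5 - 4*m^4 - 22*m^3 + 100*m^2 - 75*m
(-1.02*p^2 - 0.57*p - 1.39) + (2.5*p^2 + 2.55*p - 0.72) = 1.48*p^2 + 1.98*p - 2.11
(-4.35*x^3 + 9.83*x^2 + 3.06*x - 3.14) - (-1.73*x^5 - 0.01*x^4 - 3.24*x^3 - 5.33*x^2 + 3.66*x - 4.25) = 1.73*x^5 + 0.01*x^4 - 1.11*x^3 + 15.16*x^2 - 0.6*x + 1.11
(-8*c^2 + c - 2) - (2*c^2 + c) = -10*c^2 - 2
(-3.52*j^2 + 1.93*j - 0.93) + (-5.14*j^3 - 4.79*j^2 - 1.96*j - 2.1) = -5.14*j^3 - 8.31*j^2 - 0.03*j - 3.03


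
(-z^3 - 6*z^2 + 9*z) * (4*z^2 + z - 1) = -4*z^5 - 25*z^4 + 31*z^3 + 15*z^2 - 9*z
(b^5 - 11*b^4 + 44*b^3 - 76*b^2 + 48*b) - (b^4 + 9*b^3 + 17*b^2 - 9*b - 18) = b^5 - 12*b^4 + 35*b^3 - 93*b^2 + 57*b + 18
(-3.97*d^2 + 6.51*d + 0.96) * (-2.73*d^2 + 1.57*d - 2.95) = 10.8381*d^4 - 24.0052*d^3 + 19.3114*d^2 - 17.6973*d - 2.832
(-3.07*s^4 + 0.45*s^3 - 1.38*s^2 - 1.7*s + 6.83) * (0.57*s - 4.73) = -1.7499*s^5 + 14.7776*s^4 - 2.9151*s^3 + 5.5584*s^2 + 11.9341*s - 32.3059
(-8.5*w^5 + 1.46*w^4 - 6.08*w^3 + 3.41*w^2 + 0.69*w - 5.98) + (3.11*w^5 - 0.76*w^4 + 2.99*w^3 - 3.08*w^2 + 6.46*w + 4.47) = -5.39*w^5 + 0.7*w^4 - 3.09*w^3 + 0.33*w^2 + 7.15*w - 1.51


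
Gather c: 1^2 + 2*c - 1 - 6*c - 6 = -4*c - 6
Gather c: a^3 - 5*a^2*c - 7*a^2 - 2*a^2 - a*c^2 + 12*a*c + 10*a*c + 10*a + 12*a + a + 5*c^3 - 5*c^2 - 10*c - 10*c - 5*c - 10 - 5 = a^3 - 9*a^2 + 23*a + 5*c^3 + c^2*(-a - 5) + c*(-5*a^2 + 22*a - 25) - 15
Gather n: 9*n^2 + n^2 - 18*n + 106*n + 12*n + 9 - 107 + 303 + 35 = 10*n^2 + 100*n + 240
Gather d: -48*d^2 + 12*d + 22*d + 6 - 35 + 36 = -48*d^2 + 34*d + 7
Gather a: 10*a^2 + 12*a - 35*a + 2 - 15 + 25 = 10*a^2 - 23*a + 12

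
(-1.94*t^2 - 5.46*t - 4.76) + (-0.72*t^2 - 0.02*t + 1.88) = -2.66*t^2 - 5.48*t - 2.88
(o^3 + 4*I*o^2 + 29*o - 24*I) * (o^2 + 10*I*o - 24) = o^5 + 14*I*o^4 - 35*o^3 + 170*I*o^2 - 456*o + 576*I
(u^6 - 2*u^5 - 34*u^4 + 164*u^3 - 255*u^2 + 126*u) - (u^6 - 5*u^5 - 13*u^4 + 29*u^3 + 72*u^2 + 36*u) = 3*u^5 - 21*u^4 + 135*u^3 - 327*u^2 + 90*u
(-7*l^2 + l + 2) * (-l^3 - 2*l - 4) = 7*l^5 - l^4 + 12*l^3 + 26*l^2 - 8*l - 8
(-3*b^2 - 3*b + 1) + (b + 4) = -3*b^2 - 2*b + 5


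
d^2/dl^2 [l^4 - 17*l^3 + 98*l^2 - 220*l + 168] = 12*l^2 - 102*l + 196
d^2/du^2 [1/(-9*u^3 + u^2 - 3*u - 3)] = 2*((27*u - 1)*(9*u^3 - u^2 + 3*u + 3) - (27*u^2 - 2*u + 3)^2)/(9*u^3 - u^2 + 3*u + 3)^3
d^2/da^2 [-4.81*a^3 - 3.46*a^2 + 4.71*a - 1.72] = -28.86*a - 6.92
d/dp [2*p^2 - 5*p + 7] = 4*p - 5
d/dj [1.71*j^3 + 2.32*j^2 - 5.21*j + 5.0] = 5.13*j^2 + 4.64*j - 5.21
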